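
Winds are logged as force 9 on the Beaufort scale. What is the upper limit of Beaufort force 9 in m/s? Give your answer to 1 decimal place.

24.4 m/s

Beaufort 9 (strong gale) spans 20.8–24.4 m/s.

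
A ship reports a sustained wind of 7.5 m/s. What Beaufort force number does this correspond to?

Beaufort force 4

7.5 m/s lies in the Beaufort 4 band (moderate breeze, 5.5–7.9 m/s).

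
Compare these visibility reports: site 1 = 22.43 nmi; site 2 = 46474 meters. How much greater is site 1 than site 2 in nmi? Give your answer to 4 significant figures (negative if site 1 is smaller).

site 2: 46474 m = 25.09395 nmi.
Difference: 22.43000 − 25.09395 = -2.664 nmi.

-2.664 nmi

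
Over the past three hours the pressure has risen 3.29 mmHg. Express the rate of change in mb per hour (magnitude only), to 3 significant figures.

3.29 mmHg / 3 h × 1.33322 mb/mmHg = 1.46 mb/h.

1.46 mb per hour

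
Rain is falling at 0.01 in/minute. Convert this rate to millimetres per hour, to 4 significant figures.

0.01 in/minute × 25.4 mm/in × 60 minute/hour = 15.24 mm/hour.

15.24 mm/hour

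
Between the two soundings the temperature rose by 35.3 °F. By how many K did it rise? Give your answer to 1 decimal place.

19.6 K

Converting a difference, only the 9/5 scale factor applies: ΔK = 35.3 × 0.5556 = 19.6 K.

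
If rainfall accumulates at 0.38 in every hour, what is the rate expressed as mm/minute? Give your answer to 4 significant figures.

0.1609 mm/minute

0.38 in/hour × 25.4 mm/in × 0.0166667 hour/minute = 0.1609 mm/minute.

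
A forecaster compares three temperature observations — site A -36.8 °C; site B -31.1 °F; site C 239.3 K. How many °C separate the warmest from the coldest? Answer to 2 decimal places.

site B: -31.1 °F = -35.056 °C.
site C: 239.3 K = -33.850 °C.
Spread: (-33.850) − (-36.800) = 2.950 °C.

2.95 °C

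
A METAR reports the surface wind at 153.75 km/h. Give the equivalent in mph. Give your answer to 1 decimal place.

1 km/h = 0.621371 mph, so 153.75 × 0.621371 = 95.5 mph.

95.5 mph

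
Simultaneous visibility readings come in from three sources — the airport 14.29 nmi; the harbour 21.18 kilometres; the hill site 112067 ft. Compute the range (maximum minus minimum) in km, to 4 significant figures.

the airport: 14.29 nmi = 26.4651 km.
the hill site: 112067 ft = 34.1580 km.
Spread: 34.1580 − 21.1800 = 12.98 km.

12.98 km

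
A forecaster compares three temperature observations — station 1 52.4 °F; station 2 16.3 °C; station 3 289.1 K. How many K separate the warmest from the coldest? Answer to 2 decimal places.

station 1: 52.4 °F = 11.333 °C.
station 3: 289.1 K = 15.950 °C.
Spread: 16.300 − 11.333 = 4.967 °C.

4.97 K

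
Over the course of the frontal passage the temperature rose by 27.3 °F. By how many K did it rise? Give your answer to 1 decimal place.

15.2 K

Converting a difference, only the 9/5 scale factor applies: ΔK = 27.3 × 0.5556 = 15.2 K.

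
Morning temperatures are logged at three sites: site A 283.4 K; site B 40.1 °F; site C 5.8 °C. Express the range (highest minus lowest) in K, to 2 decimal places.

site A: 283.4 K = 10.250 °C.
site B: 40.1 °F = 4.500 °C.
Spread: 10.250 − 4.500 = 5.750 °C.

5.75 K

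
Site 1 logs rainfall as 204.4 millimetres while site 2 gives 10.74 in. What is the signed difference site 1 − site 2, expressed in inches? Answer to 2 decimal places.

-2.69 in

site 1: 204.4 mm = 8.0472 in.
Difference: 8.0472 − 10.7400 = -2.69 in.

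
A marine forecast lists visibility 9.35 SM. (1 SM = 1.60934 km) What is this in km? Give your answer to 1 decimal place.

1 SM = 1.60934 km, so 9.35 × 1.60934 = 15.0 km.

15.0 km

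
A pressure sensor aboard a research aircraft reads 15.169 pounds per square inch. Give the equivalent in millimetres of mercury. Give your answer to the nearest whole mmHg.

1 psi = 51.7149 mmHg, so 15.169 × 51.7149 = 784 mmHg.

784 mmHg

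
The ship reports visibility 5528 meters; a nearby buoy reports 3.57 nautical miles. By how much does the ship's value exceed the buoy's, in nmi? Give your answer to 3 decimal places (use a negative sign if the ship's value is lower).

the ship: 5528 m = 2.98488 nmi.
Difference: 2.98488 − 3.57000 = -0.585 nmi.

-0.585 nmi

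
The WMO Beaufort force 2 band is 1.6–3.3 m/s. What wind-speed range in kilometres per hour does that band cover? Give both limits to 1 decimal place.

1.6–3.3 m/s × 3.6 = 5.8–11.9 km/h.

5.8 to 11.9 km/h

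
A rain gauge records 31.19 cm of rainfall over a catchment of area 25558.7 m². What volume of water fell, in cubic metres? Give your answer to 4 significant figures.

Depth: 31.19 cm × 10 = 311.9 mm.
1 mm over 1 m² is 1 L, so volume = 311.9 × 25558.7 = 7971758.5 L = 7972 m³.

7972 cubic metres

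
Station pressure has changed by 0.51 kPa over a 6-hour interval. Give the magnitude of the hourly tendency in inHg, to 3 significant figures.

0.0251 inHg per hour

0.51 kPa / 6 h × 0.2953 inHg/kPa = 0.0251 inHg/h.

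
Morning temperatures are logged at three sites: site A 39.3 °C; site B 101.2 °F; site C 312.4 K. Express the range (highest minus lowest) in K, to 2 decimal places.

0.86 K

site B: 101.2 °F = 38.444 °C.
site C: 312.4 K = 39.250 °C.
Spread: 39.300 − 38.444 = 0.856 °C.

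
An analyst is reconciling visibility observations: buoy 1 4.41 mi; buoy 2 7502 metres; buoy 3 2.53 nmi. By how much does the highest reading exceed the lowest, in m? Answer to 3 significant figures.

buoy 1: 4.41 SM = 7097.21 m.
buoy 3: 2.53 nmi = 4685.56 m.
Spread: 7502.00 − 4685.56 = 2820 m.

2820 m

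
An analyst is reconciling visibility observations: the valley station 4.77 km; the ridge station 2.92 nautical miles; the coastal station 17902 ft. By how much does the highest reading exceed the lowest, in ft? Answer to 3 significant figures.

the valley station: 4.77 km = 15649.61 ft.
the ridge station: 2.92 nmi = 17742.26 ft.
Spread: 17902.00 − 15649.61 = 2250 ft.

2250 ft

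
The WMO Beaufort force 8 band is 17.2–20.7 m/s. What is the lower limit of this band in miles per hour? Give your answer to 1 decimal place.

38.5 mph

17.2–20.7 m/s × 2.237 = 38.5–46.3 mph.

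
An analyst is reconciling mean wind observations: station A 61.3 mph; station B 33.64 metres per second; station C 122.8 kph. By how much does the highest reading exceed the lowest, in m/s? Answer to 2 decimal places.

6.71 m/s

station A: 61.3 mph = 27.4036 m/s.
station C: 122.8 km/h = 34.1111 m/s.
Spread: 34.1111 − 27.4036 = 6.71 m/s.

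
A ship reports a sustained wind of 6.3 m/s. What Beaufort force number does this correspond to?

Beaufort force 4

6.3 m/s lies in the Beaufort 4 band (moderate breeze, 5.5–7.9 m/s).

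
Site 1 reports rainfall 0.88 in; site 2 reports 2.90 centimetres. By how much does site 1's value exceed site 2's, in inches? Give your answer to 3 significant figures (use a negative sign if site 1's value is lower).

site 2: 2.90 cm = 1.14173 in.
Difference: 0.88000 − 1.14173 = -0.262 in.

-0.262 in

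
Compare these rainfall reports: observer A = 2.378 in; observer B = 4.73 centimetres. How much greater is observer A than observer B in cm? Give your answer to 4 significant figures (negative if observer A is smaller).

1.310 cm

observer A: 2.378 in = 6.04012 cm.
Difference: 6.04012 − 4.73000 = 1.310 cm.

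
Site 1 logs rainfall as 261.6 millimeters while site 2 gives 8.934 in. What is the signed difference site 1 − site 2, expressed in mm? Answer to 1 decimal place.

34.7 mm

site 2: 8.934 in = 226.924 mm.
Difference: 261.600 − 226.924 = 34.7 mm.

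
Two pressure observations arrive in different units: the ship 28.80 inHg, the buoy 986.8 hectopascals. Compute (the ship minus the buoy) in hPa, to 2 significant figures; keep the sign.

the ship: 28.80 inHg = 975.28 hPa.
Difference: 975.28 − 986.80 = -12 hPa.

-12 hPa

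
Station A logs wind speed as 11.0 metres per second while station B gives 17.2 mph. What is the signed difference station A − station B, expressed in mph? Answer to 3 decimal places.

7.406 mph

station A: 11.0 m/s = 24.60630 mph.
Difference: 24.60630 − 17.20000 = 7.406 mph.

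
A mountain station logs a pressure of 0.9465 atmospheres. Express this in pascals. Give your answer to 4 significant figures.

1 atm = 101325 Pa, so 0.9465 × 101325 = 95900 Pa.

95900 Pa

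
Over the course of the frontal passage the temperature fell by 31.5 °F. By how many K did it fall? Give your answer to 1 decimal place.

17.5 K

A change of 1 °C equals a change of 1.8 °F: ΔK = 31.5 × 0.5556 = 17.5 K.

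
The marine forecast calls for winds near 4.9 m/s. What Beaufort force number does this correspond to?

Beaufort force 3

4.9 m/s lies in the Beaufort 3 band (gentle breeze, 3.4–5.4 m/s).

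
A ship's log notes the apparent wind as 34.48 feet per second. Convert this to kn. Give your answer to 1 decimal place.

1 ft/s = 0.592484 kt, so 34.48 × 0.592484 = 20.4 kt.

20.4 kt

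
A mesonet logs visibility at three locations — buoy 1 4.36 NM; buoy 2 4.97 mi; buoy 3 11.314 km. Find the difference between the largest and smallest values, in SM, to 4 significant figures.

2.060 SM

buoy 1: 4.36 nmi = 5.01740 SM.
buoy 3: 11.314 km = 7.03019 SM.
Spread: 7.03019 − 4.97000 = 2.060 SM.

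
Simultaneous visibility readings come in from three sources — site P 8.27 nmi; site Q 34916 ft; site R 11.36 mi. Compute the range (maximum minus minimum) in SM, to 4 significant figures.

4.747 SM

site P: 8.27 nmi = 9.51695 SM.
site Q: 34916 ft = 6.61288 SM.
Spread: 11.36000 − 6.61288 = 4.747 SM.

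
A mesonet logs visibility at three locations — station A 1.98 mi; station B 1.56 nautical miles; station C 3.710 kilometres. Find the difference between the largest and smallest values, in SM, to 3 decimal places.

0.510 SM

station B: 1.56 nmi = 1.79522 SM.
station C: 3.710 km = 2.30529 SM.
Spread: 2.30529 − 1.79522 = 0.510 SM.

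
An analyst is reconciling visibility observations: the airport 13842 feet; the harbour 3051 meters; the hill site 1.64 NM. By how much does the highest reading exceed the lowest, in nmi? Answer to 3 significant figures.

0.638 nmi

the airport: 13842 ft = 2.27810 nmi.
the harbour: 3051 m = 1.64741 nmi.
Spread: 2.27810 − 1.64000 = 0.638 nmi.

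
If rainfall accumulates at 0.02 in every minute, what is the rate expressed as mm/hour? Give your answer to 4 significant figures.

30.48 mm/hour

0.02 in/minute × 25.4 mm/in × 60 minute/hour = 30.48 mm/hour.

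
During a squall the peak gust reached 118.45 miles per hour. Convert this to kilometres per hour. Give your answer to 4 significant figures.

190.6 km/h

1 mph = 1.60934 km/h, so 118.45 × 1.60934 = 190.6 km/h.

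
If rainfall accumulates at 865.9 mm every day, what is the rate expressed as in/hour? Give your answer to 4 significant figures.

1.420 in/hour

865.9 mm/day × 0.0393701 in/mm × 0.0416667 day/hour = 1.420 in/hour.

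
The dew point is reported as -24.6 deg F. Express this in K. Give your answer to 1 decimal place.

First to °C: -31.44 °C.
Then to K: 241.7 K.

241.7 K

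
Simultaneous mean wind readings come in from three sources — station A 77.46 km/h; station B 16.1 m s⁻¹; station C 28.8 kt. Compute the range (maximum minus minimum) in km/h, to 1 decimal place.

station B: 16.1 m/s = 57.960 km/h.
station C: 28.8 kt = 53.338 km/h.
Spread: 77.460 − 53.338 = 24.1 km/h.

24.1 km/h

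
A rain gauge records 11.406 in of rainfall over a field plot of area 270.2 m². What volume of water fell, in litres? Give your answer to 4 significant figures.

78280 litres

Depth: 11.406 in × 25.4 = 289.7124 mm.
1 mm over 1 m² is 1 L, so volume = 289.7124 × 270.2 = 78280.29 L ≈ 78280 L.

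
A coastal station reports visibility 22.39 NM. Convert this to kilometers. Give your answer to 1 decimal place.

1 nmi = 1.852 km, so 22.39 × 1.852 = 41.5 km.

41.5 km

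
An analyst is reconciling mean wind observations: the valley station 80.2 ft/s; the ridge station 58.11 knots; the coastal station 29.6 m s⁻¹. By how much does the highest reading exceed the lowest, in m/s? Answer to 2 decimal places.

5.45 m/s

the valley station: 80.2 ft/s = 24.4450 m/s.
the ridge station: 58.11 kt = 29.8944 m/s.
Spread: 29.8944 − 24.4450 = 5.45 m/s.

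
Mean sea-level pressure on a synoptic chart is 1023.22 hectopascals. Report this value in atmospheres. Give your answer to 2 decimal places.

1 hPa = 0.000986923 atm, so 1023.22 × 0.000986923 = 1.01 atm.

1.01 atm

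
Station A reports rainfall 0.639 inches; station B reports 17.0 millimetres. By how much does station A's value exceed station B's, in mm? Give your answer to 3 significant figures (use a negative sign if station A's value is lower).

station A: 0.639 in = 16.23060 mm.
Difference: 16.23060 − 17.00000 = -0.769 mm.

-0.769 mm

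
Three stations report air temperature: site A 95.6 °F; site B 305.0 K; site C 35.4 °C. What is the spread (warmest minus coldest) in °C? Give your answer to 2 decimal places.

3.55 °C

site A: 95.6 °F = 35.333 °C.
site B: 305.0 K = 31.850 °C.
Spread: 35.400 − 31.850 = 3.550 °C.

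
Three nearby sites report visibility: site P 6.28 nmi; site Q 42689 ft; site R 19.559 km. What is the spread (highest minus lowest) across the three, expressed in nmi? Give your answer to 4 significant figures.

site Q: 42689 ft = 7.02571 nmi.
site R: 19.559 km = 10.56102 nmi.
Spread: 10.56102 − 6.28000 = 4.281 nmi.

4.281 nmi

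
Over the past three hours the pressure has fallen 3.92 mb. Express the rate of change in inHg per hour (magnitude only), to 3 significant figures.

0.0386 inHg per hour

3.92 mb / 3 h × 0.02953 inHg/mb = 0.0386 inHg/h.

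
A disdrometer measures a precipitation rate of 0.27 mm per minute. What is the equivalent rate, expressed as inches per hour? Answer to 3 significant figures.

0.27 mm/minute × 0.0393701 in/mm × 60 minute/hour = 0.638 in/hour.

0.638 in/hour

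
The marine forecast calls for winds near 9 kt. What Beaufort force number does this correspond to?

Beaufort force 3

9 kt lies in the Beaufort 3 band (gentle breeze, 7–10 kt).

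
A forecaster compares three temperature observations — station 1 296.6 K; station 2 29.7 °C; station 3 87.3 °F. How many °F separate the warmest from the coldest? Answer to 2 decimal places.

13.09 °F

station 1: 296.6 K = 23.450 °C.
station 3: 87.3 °F = 30.722 °C.
Spread: 30.722 − 23.450 = 7.272 °C = 13.09 °F.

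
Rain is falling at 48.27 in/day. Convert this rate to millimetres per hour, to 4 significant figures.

51.09 mm/hour

48.27 in/day × 25.4 mm/in × 0.0416667 day/hour = 51.09 mm/hour.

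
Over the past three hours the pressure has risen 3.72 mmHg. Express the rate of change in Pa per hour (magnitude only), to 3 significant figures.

3.72 mmHg / 3 h × 133.322 Pa/mmHg = 165 Pa/h.

165 Pa per hour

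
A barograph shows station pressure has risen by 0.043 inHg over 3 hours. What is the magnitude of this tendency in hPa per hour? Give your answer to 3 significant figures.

0.485 hPa per hour

0.043 inHg / 3 h × 33.8639 hPa/inHg = 0.485 hPa/h.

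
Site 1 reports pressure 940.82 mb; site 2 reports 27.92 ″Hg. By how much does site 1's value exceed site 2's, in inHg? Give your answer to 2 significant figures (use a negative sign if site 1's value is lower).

site 1: 940.82 mb = 27.7824 inHg.
Difference: 27.7824 − 27.9200 = -0.14 inHg.

-0.14 inHg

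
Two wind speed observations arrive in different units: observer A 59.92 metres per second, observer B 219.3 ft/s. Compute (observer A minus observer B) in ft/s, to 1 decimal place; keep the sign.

-22.7 ft/s

observer A: 59.92 m/s = 196.588 ft/s.
Difference: 196.588 − 219.300 = -22.7 ft/s.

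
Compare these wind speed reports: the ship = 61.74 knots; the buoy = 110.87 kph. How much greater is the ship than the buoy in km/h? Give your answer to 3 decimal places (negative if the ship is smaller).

3.472 km/h

the ship: 61.74 kt = 114.34248 km/h.
Difference: 114.34248 − 110.87000 = 3.472 km/h.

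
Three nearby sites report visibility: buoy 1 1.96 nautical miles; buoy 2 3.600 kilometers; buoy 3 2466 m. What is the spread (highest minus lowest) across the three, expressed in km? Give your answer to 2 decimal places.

1.16 km

buoy 1: 1.96 nmi = 3.6299 km.
buoy 3: 2466 m = 2.4660 km.
Spread: 3.6299 − 2.4660 = 1.16 km.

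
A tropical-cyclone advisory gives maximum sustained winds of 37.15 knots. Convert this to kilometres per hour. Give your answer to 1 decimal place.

68.8 km/h

1 kt = 1.852 km/h, so 37.15 × 1.852 = 68.8 km/h.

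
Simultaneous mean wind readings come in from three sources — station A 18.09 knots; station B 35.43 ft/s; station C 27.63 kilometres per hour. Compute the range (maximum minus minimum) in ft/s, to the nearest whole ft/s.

station A: 18.09 kt = 30.53 ft/s.
station C: 27.63 km/h = 25.18 ft/s.
Spread: 35.43 − 25.18 = 10 ft/s.

10 ft/s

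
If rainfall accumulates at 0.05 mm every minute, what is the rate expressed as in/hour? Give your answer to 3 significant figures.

0.118 in/hour

0.05 mm/minute × 0.0393701 in/mm × 60 minute/hour = 0.118 in/hour.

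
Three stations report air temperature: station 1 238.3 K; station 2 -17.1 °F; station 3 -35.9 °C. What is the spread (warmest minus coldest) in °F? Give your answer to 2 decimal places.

station 1: 238.3 K = -34.850 °C.
station 2: -17.1 °F = -27.278 °C.
Spread: (-27.278) − (-35.900) = 8.622 °C = 15.52 °F.

15.52 °F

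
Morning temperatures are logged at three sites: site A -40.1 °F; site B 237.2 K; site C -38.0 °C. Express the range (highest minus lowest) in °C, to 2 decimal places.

site A: -40.1 °F = -40.056 °C.
site B: 237.2 K = -35.950 °C.
Spread: (-35.950) − (-40.056) = 4.106 °C.

4.11 °C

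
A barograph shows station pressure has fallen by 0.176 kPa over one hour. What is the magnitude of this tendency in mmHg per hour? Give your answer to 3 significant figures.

1.32 mmHg per hour

0.176 kPa / 1 h × 7.50062 mmHg/kPa = 1.32 mmHg/h.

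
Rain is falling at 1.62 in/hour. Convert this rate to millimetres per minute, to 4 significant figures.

0.6858 mm/minute

1.62 in/hour × 25.4 mm/in × 0.0166667 hour/minute = 0.6858 mm/minute.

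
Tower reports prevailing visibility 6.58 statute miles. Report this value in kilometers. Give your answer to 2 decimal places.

1 SM = 1.60934 km, so 6.58 × 1.60934 = 10.59 km.

10.59 km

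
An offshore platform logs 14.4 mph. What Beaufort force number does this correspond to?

14.4 mph = 6.4 m/s, which is Beaufort 4 (moderate breeze, 5.5–7.9 m/s).

Beaufort force 4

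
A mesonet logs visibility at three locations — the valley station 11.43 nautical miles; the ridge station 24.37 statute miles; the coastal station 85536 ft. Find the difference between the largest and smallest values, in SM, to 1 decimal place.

11.2 SM

the valley station: 11.43 nmi = 13.153 SM.
the coastal station: 85536 ft = 16.200 SM.
Spread: 24.370 − 13.153 = 11.2 SM.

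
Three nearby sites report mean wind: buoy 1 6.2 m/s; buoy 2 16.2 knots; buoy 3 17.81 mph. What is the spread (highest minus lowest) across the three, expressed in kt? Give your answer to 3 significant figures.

buoy 1: 6.2 m/s = 12.0518 kt.
buoy 3: 17.81 mph = 15.4765 kt.
Spread: 16.2000 − 12.0518 = 4.15 kt.

4.15 kt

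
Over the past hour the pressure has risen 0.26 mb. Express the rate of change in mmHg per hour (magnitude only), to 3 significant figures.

0.195 mmHg per hour

0.26 mb / 1 h × 0.750062 mmHg/mb = 0.195 mmHg/h.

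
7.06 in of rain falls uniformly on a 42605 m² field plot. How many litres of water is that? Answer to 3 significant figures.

7640000 litres

Depth: 7.06 in × 25.4 = 179.324 mm.
1 mm over 1 m² is 1 L, so volume = 179.324 × 42605 = 7640099 L ≈ 7640000 L.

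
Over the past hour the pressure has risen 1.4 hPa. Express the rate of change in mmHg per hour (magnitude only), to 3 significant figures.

1.4 hPa / 1 h × 0.750062 mmHg/hPa = 1.05 mmHg/h.

1.05 mmHg per hour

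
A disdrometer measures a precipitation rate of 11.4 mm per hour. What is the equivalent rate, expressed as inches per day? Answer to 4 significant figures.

11.4 mm/hour × 0.0393701 in/mm × 24 hour/day = 10.77 in/day.

10.77 in/day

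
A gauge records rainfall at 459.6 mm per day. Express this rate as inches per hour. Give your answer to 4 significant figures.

459.6 mm/day × 0.0393701 in/mm × 0.0416667 day/hour = 0.7539 in/hour.

0.7539 in/hour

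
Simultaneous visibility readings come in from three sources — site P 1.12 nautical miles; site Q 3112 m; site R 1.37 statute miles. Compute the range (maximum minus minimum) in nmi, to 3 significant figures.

site Q: 3112 m = 1.68035 nmi.
site R: 1.37 SM = 1.19050 nmi.
Spread: 1.68035 − 1.12000 = 0.560 nmi.

0.560 nmi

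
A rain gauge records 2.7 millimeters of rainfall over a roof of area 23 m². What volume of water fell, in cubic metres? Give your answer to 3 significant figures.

0.0621 cubic metres

1 mm over 1 m² is 1 L, so volume = 2.7 × 23 = 62.1 L = 0.0621 m³.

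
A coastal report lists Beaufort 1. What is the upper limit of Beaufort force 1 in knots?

3 kt

Beaufort 1 (light air) spans 1–3 knots.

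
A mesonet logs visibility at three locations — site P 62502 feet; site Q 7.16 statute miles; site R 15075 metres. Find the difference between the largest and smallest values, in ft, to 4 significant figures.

24700 ft

site Q: 7.16 SM = 37804.80 ft.
site R: 15075 m = 49458.66 ft.
Spread: 62502.00 − 37804.80 = 24700 ft.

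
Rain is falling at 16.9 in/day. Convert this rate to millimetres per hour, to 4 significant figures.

16.9 in/day × 25.4 mm/in × 0.0416667 day/hour = 17.89 mm/hour.

17.89 mm/hour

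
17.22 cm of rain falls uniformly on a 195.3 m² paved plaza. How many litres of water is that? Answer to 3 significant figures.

Depth: 17.22 cm × 10 = 172.2 mm.
1 mm over 1 m² is 1 L, so volume = 172.2 × 195.3 = 33630.66 L ≈ 33600 L.

33600 litres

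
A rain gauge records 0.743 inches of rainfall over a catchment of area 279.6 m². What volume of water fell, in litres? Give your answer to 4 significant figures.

Depth: 0.743 in × 25.4 = 18.8722 mm.
1 mm over 1 m² is 1 L, so volume = 18.8722 × 279.6 = 5276.6671 L ≈ 5277 L.

5277 litres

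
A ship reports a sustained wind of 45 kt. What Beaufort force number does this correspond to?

Beaufort force 9

45 kt lies in the Beaufort 9 band (strong gale, 41–47 kt).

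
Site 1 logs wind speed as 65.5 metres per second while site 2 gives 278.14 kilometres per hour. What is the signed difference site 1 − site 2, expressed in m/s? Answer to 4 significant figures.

-11.76 m/s

site 2: 278.14 km/h = 77.2611 m/s.
Difference: 65.5000 − 77.2611 = -11.76 m/s.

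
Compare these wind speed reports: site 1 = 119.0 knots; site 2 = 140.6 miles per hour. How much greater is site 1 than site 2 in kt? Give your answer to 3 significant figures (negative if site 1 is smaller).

-3.18 kt

site 2: 140.6 mph = 122.1781 kt.
Difference: 119.0000 − 122.1781 = -3.18 kt.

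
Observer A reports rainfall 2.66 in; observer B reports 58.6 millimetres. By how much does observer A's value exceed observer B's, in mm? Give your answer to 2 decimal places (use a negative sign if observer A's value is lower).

8.96 mm

observer A: 2.66 in = 67.5640 mm.
Difference: 67.5640 − 58.6000 = 8.96 mm.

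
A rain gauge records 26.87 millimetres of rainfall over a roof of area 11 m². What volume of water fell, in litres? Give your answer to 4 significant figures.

295.6 litres

1 mm over 1 m² is 1 L, so volume = 26.87 × 11 = 295.57 L ≈ 295.6 L.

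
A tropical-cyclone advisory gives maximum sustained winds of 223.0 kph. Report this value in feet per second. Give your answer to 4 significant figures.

203.2 ft/s

1 km/h = 0.911344 ft/s, so 223.0 × 0.911344 = 203.2 ft/s.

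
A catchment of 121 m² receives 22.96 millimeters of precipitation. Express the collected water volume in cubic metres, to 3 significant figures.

2.78 cubic metres

1 mm over 1 m² is 1 L, so volume = 22.96 × 121 = 2778.16 L = 2.78 m³.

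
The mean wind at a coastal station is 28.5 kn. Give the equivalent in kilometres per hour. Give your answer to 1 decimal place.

1 kt = 1.852 km/h, so 28.5 × 1.852 = 52.8 km/h.

52.8 km/h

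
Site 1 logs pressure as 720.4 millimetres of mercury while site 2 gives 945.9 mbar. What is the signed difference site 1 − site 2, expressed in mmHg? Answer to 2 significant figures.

11 mmHg

site 2: 945.9 mb = 709.48 mmHg.
Difference: 720.40 − 709.48 = 11 mmHg.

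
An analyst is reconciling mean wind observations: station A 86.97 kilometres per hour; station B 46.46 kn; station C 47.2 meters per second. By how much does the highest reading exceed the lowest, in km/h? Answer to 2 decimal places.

83.88 km/h

station B: 46.46 kt = 86.0439 km/h.
station C: 47.2 m/s = 169.9200 km/h.
Spread: 169.9200 − 86.0439 = 83.88 km/h.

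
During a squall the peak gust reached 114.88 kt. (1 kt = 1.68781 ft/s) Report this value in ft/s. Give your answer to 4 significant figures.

193.9 ft/s

1 kt = 1.68781 ft/s, so 114.88 × 1.68781 = 193.9 ft/s.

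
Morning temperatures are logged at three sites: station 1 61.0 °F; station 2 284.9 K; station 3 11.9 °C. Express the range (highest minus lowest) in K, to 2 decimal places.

station 1: 61.0 °F = 16.111 °C.
station 2: 284.9 K = 11.750 °C.
Spread: 16.111 − 11.750 = 4.361 °C.

4.36 K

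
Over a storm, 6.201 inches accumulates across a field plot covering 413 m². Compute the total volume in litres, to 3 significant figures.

Depth: 6.201 in × 25.4 = 157.5054 mm.
1 mm over 1 m² is 1 L, so volume = 157.5054 × 413 = 65049.73 L ≈ 65000 L.

65000 litres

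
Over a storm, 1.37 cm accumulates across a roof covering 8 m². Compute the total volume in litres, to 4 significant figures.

109.6 litres

Depth: 1.37 cm × 10 = 13.7 mm.
1 mm over 1 m² is 1 L, so volume = 13.7 × 8 = 109.6 L.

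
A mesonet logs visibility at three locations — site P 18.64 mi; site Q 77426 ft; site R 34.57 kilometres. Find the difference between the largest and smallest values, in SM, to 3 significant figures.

6.82 SM

site Q: 77426 ft = 14.6640 SM.
site R: 34.57 km = 21.4808 SM.
Spread: 21.4808 − 14.6640 = 6.82 SM.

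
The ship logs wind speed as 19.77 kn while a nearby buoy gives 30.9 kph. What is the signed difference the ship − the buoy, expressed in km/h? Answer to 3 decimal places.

the ship: 19.77 kt = 36.61404 km/h.
Difference: 36.61404 − 30.90000 = 5.714 km/h.

5.714 km/h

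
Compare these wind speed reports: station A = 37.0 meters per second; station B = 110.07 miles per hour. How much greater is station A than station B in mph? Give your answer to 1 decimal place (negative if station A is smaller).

-27.3 mph

station A: 37.0 m/s = 82.767 mph.
Difference: 82.767 − 110.070 = -27.3 mph.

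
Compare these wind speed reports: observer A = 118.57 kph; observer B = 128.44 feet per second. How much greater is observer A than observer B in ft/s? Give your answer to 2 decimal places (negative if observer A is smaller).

observer A: 118.57 km/h = 108.0581 ft/s.
Difference: 108.0581 − 128.4400 = -20.38 ft/s.

-20.38 ft/s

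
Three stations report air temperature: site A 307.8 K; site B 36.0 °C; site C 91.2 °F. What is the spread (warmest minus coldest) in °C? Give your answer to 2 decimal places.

3.11 °C

site A: 307.8 K = 34.650 °C.
site C: 91.2 °F = 32.889 °C.
Spread: 36.000 − 32.889 = 3.111 °C.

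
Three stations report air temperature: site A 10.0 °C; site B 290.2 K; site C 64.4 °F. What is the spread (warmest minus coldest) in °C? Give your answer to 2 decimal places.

site B: 290.2 K = 17.050 °C.
site C: 64.4 °F = 18.000 °C.
Spread: 18.000 − 10.000 = 8.000 °C.

8.00 °C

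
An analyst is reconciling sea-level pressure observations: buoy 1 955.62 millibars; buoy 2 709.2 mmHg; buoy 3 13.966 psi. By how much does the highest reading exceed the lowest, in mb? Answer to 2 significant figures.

17 mb

buoy 2: 709.2 mmHg = 945.52 mb.
buoy 3: 13.966 psi = 962.92 mb.
Spread: 962.92 − 945.52 = 17 mb.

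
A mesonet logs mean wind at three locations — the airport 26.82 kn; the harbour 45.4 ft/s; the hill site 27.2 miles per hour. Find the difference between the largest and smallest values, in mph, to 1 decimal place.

the airport: 26.82 kt = 30.864 mph.
the harbour: 45.4 ft/s = 30.955 mph.
Spread: 30.955 − 27.200 = 3.8 mph.

3.8 mph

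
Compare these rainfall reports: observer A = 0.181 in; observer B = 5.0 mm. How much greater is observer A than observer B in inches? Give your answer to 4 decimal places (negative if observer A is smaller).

observer B: 5.0 mm = 0.1968504 in.
Difference: 0.1810000 − 0.1968504 = -0.0159 in.

-0.0159 in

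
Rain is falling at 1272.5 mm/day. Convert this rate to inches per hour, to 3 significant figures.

1272.5 mm/day × 0.0393701 in/mm × 0.0416667 day/hour = 2.09 in/hour.

2.09 in/hour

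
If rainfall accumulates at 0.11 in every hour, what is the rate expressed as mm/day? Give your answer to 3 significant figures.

0.11 in/hour × 25.4 mm/in × 24 hour/day = 67.1 mm/day.

67.1 mm/day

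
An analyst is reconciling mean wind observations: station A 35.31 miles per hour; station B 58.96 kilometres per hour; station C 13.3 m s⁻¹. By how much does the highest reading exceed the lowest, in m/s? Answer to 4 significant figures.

station A: 35.31 mph = 15.78498 m/s.
station B: 58.96 km/h = 16.37778 m/s.
Spread: 16.37778 − 13.30000 = 3.078 m/s.

3.078 m/s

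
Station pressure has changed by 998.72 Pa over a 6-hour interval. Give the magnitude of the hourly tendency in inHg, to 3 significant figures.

998.72 Pa / 6 h × 0.0002953 inHg/Pa = 0.0492 inHg/h.

0.0492 inHg per hour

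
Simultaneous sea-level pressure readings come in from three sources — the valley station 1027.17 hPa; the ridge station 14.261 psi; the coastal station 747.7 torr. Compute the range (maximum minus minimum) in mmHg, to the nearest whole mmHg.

33 mmHg

the valley station: 1027.17 hPa = 770.44 mmHg.
the ridge station: 14.261 psi = 737.51 mmHg.
Spread: 770.44 − 737.51 = 33 mmHg.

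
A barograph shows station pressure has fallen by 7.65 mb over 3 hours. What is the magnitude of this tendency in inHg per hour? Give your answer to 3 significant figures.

0.0753 inHg per hour

7.65 mb / 3 h × 0.02953 inHg/mb = 0.0753 inHg/h.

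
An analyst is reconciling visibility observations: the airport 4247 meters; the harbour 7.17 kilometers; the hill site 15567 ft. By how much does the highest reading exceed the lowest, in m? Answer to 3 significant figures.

the harbour: 7.17 km = 7170.00 m.
the hill site: 15567 ft = 4744.82 m.
Spread: 7170.00 − 4247.00 = 2920 m.

2920 m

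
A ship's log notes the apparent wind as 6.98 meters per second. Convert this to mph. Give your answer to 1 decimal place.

1 m/s = 2.23694 mph, so 6.98 × 2.23694 = 15.6 mph.

15.6 mph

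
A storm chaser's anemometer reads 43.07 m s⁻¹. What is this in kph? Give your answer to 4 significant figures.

1 m/s = 3.6 km/h, so 43.07 × 3.6 = 155.1 km/h.

155.1 km/h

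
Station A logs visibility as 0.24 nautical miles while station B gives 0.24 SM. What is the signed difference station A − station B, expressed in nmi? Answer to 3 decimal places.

0.031 nmi

station B: 0.24 SM = 0.20855 nmi.
Difference: 0.24000 − 0.20855 = 0.031 nmi.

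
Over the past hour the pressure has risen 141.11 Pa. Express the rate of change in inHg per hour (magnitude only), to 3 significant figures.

141.11 Pa / 1 h × 0.0002953 inHg/Pa = 0.0417 inHg/h.

0.0417 inHg per hour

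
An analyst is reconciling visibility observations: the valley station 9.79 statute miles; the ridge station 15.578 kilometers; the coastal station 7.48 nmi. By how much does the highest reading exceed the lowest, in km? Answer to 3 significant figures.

1.90 km

the valley station: 9.79 SM = 15.7555 km.
the coastal station: 7.48 nmi = 13.8530 km.
Spread: 15.7555 − 13.8530 = 1.90 km.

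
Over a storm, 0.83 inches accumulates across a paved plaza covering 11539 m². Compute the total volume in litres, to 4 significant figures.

Depth: 0.83 in × 25.4 = 21.082 mm.
1 mm over 1 m² is 1 L, so volume = 21.082 × 11539 = 243265.2 L ≈ 243300 L.

243300 litres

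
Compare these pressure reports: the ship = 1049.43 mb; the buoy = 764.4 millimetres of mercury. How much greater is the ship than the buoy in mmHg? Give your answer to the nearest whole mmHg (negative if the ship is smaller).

the ship: 1049.43 mb = 787.14 mmHg.
Difference: 787.14 − 764.40 = 23 mmHg.

23 mmHg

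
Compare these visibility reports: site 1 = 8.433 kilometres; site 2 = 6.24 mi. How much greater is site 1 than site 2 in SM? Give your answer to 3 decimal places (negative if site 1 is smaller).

site 1: 8.433 km = 5.24002 SM.
Difference: 5.24002 − 6.24000 = -1.000 SM.

-1.000 SM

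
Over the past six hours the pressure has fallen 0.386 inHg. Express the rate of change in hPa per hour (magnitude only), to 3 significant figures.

0.386 inHg / 6 h × 33.8639 hPa/inHg = 2.18 hPa/h.

2.18 hPa per hour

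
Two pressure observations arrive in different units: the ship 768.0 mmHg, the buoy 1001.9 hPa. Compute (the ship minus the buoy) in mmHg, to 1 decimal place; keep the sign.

16.5 mmHg

the buoy: 1001.9 hPa = 751.487 mmHg.
Difference: 768.000 − 751.487 = 16.5 mmHg.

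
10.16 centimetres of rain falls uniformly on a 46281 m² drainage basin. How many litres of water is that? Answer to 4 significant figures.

Depth: 10.16 cm × 10 = 101.6 mm.
1 mm over 1 m² is 1 L, so volume = 101.6 × 46281 = 4702149.6 L ≈ 4702000 L.

4702000 litres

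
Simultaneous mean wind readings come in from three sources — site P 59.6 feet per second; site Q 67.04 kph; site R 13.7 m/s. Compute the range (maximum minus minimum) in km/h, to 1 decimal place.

17.7 km/h

site P: 59.6 ft/s = 65.398 km/h.
site R: 13.7 m/s = 49.320 km/h.
Spread: 67.040 − 49.320 = 17.7 km/h.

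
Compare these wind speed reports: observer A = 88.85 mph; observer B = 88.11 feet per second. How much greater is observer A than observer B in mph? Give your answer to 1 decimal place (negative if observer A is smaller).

observer B: 88.11 ft/s = 60.075 mph.
Difference: 88.850 − 60.075 = 28.8 mph.

28.8 mph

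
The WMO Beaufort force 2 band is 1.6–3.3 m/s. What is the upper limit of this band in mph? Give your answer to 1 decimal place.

1.6–3.3 m/s × 2.237 = 3.6–7.4 mph.

7.4 mph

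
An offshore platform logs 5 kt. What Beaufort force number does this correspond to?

Beaufort force 2

5 kt lies in the Beaufort 2 band (light breeze, 4–6 kt).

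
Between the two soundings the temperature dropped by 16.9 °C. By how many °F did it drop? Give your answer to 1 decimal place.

30.4 °F

Converting a difference, only the 9/5 scale factor applies: Δ°F = 16.9 × 1.8 = 30.4 °F.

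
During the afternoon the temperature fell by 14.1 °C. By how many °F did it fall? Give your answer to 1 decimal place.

25.4 °F

For a temperature change the 32° offset cancels: Δ°F = 14.1 × 1.8 = 25.4 °F.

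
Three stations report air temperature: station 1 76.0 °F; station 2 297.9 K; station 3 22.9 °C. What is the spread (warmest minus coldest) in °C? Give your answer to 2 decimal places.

1.85 °C

station 1: 76.0 °F = 24.444 °C.
station 2: 297.9 K = 24.750 °C.
Spread: 24.750 − 22.900 = 1.850 °C.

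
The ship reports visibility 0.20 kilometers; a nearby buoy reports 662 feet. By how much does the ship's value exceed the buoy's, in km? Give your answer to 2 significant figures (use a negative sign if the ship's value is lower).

the buoy: 662 ft = 0.201778 km.
Difference: 0.200000 − 0.201778 = -0.0018 km.

-0.0018 km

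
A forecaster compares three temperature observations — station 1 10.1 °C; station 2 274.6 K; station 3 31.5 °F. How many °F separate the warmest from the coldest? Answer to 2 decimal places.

station 2: 274.6 K = 1.450 °C.
station 3: 31.5 °F = -0.278 °C.
Spread: 10.100 − (-0.278) = 10.378 °C = 18.68 °F.

18.68 °F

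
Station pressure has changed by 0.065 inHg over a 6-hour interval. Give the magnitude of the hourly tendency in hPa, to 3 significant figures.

0.367 hPa per hour

0.065 inHg / 6 h × 33.8639 hPa/inHg = 0.367 hPa/h.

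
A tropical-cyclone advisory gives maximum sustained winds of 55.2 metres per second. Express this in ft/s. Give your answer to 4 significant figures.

181.1 ft/s

1 m/s = 3.28084 ft/s, so 55.2 × 3.28084 = 181.1 ft/s.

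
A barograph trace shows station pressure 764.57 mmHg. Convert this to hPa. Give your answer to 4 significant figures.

1 mmHg = 1.33322 hPa, so 764.57 × 1.33322 = 1019 hPa.

1019 hPa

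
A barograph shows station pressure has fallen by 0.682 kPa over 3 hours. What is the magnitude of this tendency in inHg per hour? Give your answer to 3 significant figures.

0.0671 inHg per hour

0.682 kPa / 3 h × 0.2953 inHg/kPa = 0.0671 inHg/h.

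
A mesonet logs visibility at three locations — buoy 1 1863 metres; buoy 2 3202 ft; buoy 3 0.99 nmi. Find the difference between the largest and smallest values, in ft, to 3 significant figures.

buoy 1: 1863 m = 6112.20 ft.
buoy 3: 0.99 nmi = 6015.35 ft.
Spread: 6112.20 − 3202.00 = 2910 ft.

2910 ft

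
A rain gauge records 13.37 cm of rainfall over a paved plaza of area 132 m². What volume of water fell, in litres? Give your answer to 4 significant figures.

17650 litres

Depth: 13.37 cm × 10 = 133.7 mm.
1 mm over 1 m² is 1 L, so volume = 133.7 × 132 = 17648.4 L ≈ 17650 L.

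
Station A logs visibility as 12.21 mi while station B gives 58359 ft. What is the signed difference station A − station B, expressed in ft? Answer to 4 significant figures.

station A: 12.21 SM = 64468.80 ft.
Difference: 64468.80 − 58359.00 = 6110 ft.

6110 ft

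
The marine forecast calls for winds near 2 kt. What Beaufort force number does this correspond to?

Beaufort force 1

2 kt lies in the Beaufort 1 band (light air, 1–3 kt).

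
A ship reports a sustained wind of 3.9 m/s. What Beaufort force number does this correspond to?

3.9 m/s lies in the Beaufort 3 band (gentle breeze, 3.4–5.4 m/s).

Beaufort force 3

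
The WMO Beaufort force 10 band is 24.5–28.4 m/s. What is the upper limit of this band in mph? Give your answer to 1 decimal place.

24.5–28.4 m/s × 2.237 = 54.8–63.5 mph.

63.5 mph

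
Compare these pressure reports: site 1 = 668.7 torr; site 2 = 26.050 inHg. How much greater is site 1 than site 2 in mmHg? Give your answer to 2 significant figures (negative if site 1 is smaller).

7.0 mmHg

site 2: 26.050 inHg = 661.670 mmHg.
Difference: 668.700 − 661.670 = 7.0 mmHg.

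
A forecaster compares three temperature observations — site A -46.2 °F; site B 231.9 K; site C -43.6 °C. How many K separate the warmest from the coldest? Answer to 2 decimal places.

site A: -46.2 °F = -43.444 °C.
site B: 231.9 K = -41.250 °C.
Spread: (-41.250) − (-43.600) = 2.350 °C.

2.35 K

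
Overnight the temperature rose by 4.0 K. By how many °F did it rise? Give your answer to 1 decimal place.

7.2 °F

For a temperature change the 32° offset cancels: Δ°F = 4.0 × 1.8 = 7.2 °F.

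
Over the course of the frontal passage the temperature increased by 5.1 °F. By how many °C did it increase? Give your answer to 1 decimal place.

2.8 °C

A change of 1 °C equals a change of 1.8 °F: Δ°C = 5.1 × 0.5556 = 2.8 °C.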